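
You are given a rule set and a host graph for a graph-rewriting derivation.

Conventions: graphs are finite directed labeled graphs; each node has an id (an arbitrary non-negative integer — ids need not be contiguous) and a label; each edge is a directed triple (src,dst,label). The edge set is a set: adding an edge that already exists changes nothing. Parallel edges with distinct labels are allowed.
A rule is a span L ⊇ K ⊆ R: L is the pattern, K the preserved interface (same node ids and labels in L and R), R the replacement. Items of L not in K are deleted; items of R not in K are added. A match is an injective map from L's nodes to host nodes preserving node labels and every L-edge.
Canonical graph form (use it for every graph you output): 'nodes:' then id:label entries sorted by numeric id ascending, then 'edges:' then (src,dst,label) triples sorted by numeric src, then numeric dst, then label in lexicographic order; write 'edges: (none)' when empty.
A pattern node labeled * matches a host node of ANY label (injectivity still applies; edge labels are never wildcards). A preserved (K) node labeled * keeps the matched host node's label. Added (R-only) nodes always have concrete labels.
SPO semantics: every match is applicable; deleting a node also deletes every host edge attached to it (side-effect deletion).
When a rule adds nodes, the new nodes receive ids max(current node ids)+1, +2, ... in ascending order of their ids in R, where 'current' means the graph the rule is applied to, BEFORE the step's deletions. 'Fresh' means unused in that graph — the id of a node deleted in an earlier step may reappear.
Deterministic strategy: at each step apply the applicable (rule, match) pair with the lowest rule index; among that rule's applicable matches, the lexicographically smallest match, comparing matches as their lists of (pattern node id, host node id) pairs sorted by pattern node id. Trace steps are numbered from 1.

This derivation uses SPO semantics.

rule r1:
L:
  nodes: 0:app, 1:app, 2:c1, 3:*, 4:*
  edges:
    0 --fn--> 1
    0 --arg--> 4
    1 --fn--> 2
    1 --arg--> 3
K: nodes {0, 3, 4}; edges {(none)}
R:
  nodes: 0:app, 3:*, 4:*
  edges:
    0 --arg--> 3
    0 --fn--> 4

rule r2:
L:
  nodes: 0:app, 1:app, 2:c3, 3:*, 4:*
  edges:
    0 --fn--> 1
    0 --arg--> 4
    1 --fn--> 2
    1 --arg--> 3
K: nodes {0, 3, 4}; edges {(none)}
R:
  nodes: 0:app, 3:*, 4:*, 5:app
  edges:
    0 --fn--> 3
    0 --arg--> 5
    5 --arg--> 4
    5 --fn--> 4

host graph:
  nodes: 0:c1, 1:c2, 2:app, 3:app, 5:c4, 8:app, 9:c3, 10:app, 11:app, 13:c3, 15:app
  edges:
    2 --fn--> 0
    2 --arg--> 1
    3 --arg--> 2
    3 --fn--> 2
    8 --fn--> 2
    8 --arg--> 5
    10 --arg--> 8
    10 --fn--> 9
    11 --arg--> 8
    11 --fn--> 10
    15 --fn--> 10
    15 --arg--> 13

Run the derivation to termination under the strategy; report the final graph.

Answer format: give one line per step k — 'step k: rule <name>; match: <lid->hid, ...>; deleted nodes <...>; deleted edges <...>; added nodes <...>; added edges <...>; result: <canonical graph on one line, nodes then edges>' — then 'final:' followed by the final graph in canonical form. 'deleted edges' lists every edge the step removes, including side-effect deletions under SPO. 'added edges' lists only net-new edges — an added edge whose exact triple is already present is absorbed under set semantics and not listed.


step 1: rule r1; match: 0->8, 1->2, 2->0, 3->1, 4->5; deleted nodes 0, 2; deleted edges (2,0,fn); (2,1,arg); (3,2,arg); (3,2,fn); (8,2,fn); (8,5,arg); added nodes (none); added edges (8,1,arg); (8,5,fn); result: nodes: 1:c2, 3:app, 5:c4, 8:app, 9:c3, 10:app, 11:app, 13:c3, 15:app edges: (8,1,arg); (8,5,fn); (10,8,arg); (10,9,fn); (11,8,arg); (11,10,fn); (15,10,fn); (15,13,arg)
step 2: rule r2; match: 0->15, 1->10, 2->9, 3->8, 4->13; deleted nodes 9, 10; deleted edges (10,8,arg); (10,9,fn); (11,10,fn); (15,10,fn); (15,13,arg); added nodes 16; added edges (15,8,fn); (15,16,arg); (16,13,arg); (16,13,fn); result: nodes: 1:c2, 3:app, 5:c4, 8:app, 11:app, 13:c3, 15:app, 16:app edges: (8,1,arg); (8,5,fn); (11,8,arg); (15,8,fn); (15,16,arg); (16,13,arg); (16,13,fn)
final:
nodes: 1:c2, 3:app, 5:c4, 8:app, 11:app, 13:c3, 15:app, 16:app
edges: (8,1,arg); (8,5,fn); (11,8,arg); (15,8,fn); (15,16,arg); (16,13,arg); (16,13,fn)


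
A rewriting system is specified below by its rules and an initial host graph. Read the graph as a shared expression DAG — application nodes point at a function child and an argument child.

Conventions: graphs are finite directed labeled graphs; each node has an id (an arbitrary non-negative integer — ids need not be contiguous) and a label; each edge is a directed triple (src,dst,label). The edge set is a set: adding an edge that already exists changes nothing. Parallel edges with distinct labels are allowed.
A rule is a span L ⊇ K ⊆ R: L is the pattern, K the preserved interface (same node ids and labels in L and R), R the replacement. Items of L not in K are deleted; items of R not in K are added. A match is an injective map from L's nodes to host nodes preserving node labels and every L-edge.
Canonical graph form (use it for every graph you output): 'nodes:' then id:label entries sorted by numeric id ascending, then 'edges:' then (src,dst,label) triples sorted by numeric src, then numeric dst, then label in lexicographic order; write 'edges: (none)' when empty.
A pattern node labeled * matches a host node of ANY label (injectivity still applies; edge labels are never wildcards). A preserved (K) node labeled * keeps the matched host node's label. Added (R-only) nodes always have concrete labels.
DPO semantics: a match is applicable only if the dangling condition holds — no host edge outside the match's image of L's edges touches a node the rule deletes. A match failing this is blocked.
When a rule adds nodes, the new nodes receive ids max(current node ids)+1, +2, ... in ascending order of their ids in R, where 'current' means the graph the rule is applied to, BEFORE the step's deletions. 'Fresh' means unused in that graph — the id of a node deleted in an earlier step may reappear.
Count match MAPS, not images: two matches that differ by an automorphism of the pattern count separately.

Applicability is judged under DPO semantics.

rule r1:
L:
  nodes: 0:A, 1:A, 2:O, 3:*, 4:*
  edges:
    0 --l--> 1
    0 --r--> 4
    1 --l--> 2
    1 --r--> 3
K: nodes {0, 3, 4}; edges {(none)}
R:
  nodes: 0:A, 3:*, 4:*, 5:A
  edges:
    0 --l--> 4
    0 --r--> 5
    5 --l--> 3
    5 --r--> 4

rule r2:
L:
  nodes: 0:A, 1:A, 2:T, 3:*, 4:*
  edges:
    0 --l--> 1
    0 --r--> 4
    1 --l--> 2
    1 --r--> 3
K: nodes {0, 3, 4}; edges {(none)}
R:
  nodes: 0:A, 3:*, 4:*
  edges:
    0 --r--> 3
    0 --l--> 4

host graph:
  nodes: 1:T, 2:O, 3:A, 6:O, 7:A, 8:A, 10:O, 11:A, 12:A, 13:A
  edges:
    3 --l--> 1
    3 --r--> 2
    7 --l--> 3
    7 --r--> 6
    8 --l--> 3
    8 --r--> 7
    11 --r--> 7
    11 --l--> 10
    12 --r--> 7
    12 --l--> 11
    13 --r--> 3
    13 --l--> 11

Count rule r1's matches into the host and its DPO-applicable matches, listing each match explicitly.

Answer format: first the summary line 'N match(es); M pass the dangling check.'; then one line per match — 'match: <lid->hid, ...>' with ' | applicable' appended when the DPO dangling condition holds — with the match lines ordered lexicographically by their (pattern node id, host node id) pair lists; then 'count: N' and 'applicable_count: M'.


1 match(es); 0 pass the dangling check.
match: 0->13, 1->11, 2->10, 3->7, 4->3
count: 1
applicable_count: 0


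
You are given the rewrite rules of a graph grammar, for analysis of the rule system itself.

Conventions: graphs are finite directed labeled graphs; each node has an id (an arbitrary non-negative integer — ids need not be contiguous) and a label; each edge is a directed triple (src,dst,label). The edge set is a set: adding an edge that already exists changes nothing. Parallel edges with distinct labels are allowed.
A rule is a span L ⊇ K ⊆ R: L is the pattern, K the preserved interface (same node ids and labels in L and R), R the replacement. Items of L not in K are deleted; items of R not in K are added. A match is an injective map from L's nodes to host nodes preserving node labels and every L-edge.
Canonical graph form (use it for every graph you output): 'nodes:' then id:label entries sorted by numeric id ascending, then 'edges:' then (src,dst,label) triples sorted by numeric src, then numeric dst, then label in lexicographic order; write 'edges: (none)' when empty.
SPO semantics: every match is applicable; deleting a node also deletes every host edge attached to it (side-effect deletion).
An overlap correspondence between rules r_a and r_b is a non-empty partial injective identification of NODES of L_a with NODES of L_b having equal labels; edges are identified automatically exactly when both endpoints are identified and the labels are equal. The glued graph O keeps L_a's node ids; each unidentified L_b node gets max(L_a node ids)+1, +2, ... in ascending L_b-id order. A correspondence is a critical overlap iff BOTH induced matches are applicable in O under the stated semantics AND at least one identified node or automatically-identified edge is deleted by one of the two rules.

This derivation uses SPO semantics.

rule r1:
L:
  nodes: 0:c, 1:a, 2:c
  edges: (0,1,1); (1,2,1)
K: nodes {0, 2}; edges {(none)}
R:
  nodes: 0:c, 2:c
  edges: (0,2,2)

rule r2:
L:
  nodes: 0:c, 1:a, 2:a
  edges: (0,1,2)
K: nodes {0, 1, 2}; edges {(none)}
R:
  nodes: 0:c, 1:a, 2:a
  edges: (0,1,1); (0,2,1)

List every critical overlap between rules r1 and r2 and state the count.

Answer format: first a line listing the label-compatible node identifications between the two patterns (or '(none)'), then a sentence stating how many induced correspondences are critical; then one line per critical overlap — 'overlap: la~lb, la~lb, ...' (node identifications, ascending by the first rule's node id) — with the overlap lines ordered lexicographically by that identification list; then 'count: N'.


label-compatible node identifications between L(r1) and L(r2): 0~0, 1~1, 1~2, 2~0
6 of the induced correspondences are critical overlaps of r1 and r2.
overlap: 0~0, 1~1
overlap: 0~0, 1~2
overlap: 1~1
overlap: 1~1, 2~0
overlap: 1~2
overlap: 1~2, 2~0
count: 6


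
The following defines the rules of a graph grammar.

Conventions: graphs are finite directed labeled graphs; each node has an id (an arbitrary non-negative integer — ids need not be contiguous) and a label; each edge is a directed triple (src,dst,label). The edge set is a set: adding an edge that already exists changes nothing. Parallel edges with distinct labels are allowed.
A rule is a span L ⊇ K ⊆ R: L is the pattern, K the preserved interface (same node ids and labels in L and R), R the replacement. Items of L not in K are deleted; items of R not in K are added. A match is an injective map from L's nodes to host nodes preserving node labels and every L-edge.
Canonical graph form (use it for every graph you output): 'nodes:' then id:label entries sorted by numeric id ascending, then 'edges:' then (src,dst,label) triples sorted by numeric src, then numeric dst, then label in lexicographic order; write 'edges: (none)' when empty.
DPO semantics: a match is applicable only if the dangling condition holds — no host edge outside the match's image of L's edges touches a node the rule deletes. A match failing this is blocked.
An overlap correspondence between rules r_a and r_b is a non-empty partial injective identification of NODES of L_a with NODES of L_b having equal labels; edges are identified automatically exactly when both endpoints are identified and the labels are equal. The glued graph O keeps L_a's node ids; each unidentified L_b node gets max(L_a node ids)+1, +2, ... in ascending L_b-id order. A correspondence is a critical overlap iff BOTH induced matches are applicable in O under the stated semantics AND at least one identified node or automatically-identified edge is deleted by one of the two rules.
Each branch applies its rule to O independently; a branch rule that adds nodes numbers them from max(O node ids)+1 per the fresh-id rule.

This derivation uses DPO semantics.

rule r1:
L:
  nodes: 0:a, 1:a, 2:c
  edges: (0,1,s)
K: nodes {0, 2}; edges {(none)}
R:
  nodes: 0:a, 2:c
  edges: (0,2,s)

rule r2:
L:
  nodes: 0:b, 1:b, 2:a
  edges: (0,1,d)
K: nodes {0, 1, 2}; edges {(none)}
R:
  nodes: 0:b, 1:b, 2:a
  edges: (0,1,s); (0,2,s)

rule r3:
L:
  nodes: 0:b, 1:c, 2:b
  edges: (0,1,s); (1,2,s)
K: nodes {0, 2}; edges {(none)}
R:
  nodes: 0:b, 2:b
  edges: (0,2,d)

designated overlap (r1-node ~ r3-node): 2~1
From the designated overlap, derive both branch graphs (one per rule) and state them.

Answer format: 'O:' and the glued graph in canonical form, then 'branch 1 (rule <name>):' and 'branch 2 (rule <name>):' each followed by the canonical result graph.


O:
nodes: 0:a, 1:a, 2:c, 3:b, 4:b
edges: (0,1,s); (2,4,s); (3,2,s)
branch 1 (rule r1):
nodes: 0:a, 2:c, 3:b, 4:b
edges: (0,2,s); (2,4,s); (3,2,s)
branch 2 (rule r3):
nodes: 0:a, 1:a, 3:b, 4:b
edges: (0,1,s); (3,4,d)


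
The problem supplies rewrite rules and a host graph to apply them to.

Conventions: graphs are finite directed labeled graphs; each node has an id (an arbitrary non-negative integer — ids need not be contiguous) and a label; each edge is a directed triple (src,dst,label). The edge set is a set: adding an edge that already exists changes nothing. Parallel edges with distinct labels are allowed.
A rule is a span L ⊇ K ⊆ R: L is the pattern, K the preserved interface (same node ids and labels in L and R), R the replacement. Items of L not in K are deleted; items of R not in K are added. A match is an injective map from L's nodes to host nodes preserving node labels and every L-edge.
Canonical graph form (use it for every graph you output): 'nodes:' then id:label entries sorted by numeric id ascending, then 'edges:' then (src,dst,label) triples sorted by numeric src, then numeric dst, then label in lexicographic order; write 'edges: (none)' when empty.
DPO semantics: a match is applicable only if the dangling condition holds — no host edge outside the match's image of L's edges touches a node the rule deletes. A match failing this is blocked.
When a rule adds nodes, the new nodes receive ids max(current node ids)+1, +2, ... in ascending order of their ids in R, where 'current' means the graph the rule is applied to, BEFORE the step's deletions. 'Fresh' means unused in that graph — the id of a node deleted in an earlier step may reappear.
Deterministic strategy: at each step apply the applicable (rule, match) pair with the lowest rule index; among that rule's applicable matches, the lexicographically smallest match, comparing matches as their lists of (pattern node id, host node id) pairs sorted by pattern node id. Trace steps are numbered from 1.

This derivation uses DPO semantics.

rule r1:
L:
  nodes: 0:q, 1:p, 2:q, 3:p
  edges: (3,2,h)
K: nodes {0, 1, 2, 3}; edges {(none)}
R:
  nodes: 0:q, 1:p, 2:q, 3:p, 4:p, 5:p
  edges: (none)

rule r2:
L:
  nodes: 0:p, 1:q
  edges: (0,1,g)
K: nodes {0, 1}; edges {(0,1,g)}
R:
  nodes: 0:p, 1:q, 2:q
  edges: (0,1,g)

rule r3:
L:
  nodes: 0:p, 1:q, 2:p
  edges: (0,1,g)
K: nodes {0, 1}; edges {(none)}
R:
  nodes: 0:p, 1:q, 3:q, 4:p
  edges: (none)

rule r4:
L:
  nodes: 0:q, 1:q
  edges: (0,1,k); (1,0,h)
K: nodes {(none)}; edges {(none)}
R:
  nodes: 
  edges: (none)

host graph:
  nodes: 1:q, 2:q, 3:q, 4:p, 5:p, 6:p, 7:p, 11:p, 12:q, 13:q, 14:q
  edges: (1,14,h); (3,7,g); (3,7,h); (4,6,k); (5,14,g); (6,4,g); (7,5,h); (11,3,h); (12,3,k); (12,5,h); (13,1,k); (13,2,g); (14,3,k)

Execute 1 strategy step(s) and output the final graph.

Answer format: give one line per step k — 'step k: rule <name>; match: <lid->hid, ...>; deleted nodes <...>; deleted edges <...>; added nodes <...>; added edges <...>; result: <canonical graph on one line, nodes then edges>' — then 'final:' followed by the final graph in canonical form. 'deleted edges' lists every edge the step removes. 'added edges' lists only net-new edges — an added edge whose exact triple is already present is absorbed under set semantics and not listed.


step 1: rule r1; match: 0->1, 1->4, 2->3, 3->11; deleted nodes (none); deleted edges (11,3,h); added nodes 15, 16; added edges (none); result: nodes: 1:q, 2:q, 3:q, 4:p, 5:p, 6:p, 7:p, 11:p, 12:q, 13:q, 14:q, 15:p, 16:p edges: (1,14,h); (3,7,g); (3,7,h); (4,6,k); (5,14,g); (6,4,g); (7,5,h); (12,3,k); (12,5,h); (13,1,k); (13,2,g); (14,3,k)
final:
nodes: 1:q, 2:q, 3:q, 4:p, 5:p, 6:p, 7:p, 11:p, 12:q, 13:q, 14:q, 15:p, 16:p
edges: (1,14,h); (3,7,g); (3,7,h); (4,6,k); (5,14,g); (6,4,g); (7,5,h); (12,3,k); (12,5,h); (13,1,k); (13,2,g); (14,3,k)


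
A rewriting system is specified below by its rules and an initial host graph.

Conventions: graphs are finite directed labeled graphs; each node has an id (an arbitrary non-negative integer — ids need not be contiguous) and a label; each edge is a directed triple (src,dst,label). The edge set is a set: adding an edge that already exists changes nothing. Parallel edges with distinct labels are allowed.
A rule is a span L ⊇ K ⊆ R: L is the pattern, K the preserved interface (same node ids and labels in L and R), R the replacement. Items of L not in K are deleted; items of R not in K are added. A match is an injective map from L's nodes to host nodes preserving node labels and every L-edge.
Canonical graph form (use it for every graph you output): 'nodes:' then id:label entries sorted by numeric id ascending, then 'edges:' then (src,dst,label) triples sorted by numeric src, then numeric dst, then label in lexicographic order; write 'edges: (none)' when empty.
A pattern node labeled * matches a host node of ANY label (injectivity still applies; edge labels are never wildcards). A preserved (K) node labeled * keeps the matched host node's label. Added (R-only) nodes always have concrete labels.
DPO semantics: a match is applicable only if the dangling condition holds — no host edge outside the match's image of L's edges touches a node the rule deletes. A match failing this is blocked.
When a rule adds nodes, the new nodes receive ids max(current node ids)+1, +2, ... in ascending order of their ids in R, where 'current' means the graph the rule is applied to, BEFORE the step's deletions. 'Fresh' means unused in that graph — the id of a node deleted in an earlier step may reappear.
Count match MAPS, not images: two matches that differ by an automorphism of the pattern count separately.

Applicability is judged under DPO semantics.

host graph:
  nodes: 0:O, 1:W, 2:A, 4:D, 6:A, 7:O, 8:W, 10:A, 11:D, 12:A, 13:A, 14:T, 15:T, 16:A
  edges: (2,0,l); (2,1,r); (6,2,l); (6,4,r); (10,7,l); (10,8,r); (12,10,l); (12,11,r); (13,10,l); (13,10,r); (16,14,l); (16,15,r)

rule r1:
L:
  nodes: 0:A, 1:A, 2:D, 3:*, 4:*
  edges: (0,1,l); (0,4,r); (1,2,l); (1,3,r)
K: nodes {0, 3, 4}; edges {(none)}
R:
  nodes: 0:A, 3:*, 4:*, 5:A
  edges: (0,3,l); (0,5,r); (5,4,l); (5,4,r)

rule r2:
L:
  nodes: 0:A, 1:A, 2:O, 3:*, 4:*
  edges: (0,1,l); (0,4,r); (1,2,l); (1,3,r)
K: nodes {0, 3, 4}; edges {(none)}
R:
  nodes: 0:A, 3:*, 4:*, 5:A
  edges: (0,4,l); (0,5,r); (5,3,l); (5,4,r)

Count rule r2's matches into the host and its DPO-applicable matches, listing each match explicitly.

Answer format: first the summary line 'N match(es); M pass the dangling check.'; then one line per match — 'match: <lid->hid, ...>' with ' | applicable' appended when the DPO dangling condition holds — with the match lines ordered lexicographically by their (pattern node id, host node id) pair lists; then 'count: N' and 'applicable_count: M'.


2 match(es); 1 pass the dangling check.
match: 0->6, 1->2, 2->0, 3->1, 4->4 | applicable
match: 0->12, 1->10, 2->7, 3->8, 4->11
count: 2
applicable_count: 1


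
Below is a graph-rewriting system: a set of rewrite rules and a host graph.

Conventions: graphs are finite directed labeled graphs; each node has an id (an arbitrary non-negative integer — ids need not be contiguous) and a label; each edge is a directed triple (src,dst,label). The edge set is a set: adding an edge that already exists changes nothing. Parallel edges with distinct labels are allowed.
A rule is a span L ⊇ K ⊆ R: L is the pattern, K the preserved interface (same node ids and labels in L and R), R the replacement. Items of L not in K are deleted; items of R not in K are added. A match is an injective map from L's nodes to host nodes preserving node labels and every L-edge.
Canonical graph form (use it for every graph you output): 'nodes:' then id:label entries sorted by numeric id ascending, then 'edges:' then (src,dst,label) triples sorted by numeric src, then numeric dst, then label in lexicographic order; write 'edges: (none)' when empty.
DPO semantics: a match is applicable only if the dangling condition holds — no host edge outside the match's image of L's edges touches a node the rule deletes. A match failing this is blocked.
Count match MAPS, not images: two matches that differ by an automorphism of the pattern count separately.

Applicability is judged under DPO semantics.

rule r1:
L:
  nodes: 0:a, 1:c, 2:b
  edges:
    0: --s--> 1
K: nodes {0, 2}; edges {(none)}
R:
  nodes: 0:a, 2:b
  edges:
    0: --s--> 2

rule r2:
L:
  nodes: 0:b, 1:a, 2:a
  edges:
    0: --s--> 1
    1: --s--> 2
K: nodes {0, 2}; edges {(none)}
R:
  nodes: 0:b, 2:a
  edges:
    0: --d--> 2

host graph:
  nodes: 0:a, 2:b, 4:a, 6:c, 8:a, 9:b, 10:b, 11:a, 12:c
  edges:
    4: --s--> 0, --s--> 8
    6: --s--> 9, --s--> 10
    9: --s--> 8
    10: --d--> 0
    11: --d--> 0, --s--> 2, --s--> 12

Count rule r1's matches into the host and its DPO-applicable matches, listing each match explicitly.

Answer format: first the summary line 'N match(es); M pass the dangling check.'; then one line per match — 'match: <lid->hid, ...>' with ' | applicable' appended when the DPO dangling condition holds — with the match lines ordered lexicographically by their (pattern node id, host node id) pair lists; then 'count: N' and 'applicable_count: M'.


3 match(es); 3 pass the dangling check.
match: 0->11, 1->12, 2->2 | applicable
match: 0->11, 1->12, 2->9 | applicable
match: 0->11, 1->12, 2->10 | applicable
count: 3
applicable_count: 3


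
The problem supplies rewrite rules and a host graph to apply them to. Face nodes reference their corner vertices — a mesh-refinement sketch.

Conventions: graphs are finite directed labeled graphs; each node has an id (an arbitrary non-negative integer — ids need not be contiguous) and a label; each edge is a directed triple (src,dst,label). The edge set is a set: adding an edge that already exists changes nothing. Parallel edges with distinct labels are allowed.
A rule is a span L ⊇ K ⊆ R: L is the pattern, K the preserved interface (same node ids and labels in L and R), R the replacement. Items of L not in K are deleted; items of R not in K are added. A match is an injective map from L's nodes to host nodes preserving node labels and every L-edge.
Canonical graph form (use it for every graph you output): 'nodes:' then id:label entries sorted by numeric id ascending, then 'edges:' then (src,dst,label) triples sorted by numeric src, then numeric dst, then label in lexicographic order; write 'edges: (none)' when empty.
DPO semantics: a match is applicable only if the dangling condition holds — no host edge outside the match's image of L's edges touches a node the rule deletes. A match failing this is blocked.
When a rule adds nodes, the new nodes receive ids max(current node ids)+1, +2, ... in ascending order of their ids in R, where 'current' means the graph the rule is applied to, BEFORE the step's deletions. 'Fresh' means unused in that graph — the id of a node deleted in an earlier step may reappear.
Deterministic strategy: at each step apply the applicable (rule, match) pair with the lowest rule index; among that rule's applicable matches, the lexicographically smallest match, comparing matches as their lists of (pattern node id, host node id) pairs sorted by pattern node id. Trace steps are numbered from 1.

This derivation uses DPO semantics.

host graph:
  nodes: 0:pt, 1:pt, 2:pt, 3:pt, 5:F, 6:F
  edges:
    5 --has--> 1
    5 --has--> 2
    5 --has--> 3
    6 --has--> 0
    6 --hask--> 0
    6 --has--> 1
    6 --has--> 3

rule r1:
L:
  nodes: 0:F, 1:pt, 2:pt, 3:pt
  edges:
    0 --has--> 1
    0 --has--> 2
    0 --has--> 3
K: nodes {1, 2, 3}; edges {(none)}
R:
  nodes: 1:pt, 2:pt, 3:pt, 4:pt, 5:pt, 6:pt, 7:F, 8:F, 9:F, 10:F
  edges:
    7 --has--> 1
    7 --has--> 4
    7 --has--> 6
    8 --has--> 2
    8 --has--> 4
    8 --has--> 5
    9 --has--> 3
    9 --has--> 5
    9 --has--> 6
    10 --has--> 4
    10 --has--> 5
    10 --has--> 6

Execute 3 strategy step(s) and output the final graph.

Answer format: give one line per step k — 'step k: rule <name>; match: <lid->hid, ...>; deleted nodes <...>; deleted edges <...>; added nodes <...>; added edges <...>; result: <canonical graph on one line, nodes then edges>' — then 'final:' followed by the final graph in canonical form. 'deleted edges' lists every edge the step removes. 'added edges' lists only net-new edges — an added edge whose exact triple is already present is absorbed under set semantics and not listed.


step 1: rule r1; match: 0->5, 1->1, 2->2, 3->3; deleted nodes 5; deleted edges (5,1,has); (5,2,has); (5,3,has); added nodes 7, 8, 9, 10, 11, 12, 13; added edges (10,1,has); (10,7,has); (10,9,has); (11,2,has); (11,7,has); (11,8,has); (12,3,has); (12,8,has); (12,9,has); (13,7,has); (13,8,has); (13,9,has); result: nodes: 0:pt, 1:pt, 2:pt, 3:pt, 6:F, 7:pt, 8:pt, 9:pt, 10:F, 11:F, 12:F, 13:F edges: (6,0,has); (6,0,hask); (6,1,has); (6,3,has); (10,1,has); (10,7,has); (10,9,has); (11,2,has); (11,7,has); (11,8,has); (12,3,has); (12,8,has); (12,9,has); (13,7,has); (13,8,has); (13,9,has)
step 2: rule r1; match: 0->10, 1->1, 2->7, 3->9; deleted nodes 10; deleted edges (10,1,has); (10,7,has); (10,9,has); added nodes 14, 15, 16, 17, 18, 19, 20; added edges (17,1,has); (17,14,has); (17,16,has); (18,7,has); (18,14,has); (18,15,has); (19,9,has); (19,15,has); (19,16,has); (20,14,has); (20,15,has); (20,16,has); result: nodes: 0:pt, 1:pt, 2:pt, 3:pt, 6:F, 7:pt, 8:pt, 9:pt, 11:F, 12:F, 13:F, 14:pt, 15:pt, 16:pt, 17:F, 18:F, 19:F, 20:F edges: (6,0,has); (6,0,hask); (6,1,has); (6,3,has); (11,2,has); (11,7,has); (11,8,has); (12,3,has); (12,8,has); (12,9,has); (13,7,has); (13,8,has); (13,9,has); (17,1,has); (17,14,has); (17,16,has); (18,7,has); (18,14,has); (18,15,has); (19,9,has); (19,15,has); (19,16,has); (20,14,has); (20,15,has); (20,16,has)
step 3: rule r1; match: 0->11, 1->2, 2->7, 3->8; deleted nodes 11; deleted edges (11,2,has); (11,7,has); (11,8,has); added nodes 21, 22, 23, 24, 25, 26, 27; added edges (24,2,has); (24,21,has); (24,23,has); (25,7,has); (25,21,has); (25,22,has); (26,8,has); (26,22,has); (26,23,has); (27,21,has); (27,22,has); (27,23,has); result: nodes: 0:pt, 1:pt, 2:pt, 3:pt, 6:F, 7:pt, 8:pt, 9:pt, 12:F, 13:F, 14:pt, 15:pt, 16:pt, 17:F, 18:F, 19:F, 20:F, 21:pt, 22:pt, 23:pt, 24:F, 25:F, 26:F, 27:F edges: (6,0,has); (6,0,hask); (6,1,has); (6,3,has); (12,3,has); (12,8,has); (12,9,has); (13,7,has); (13,8,has); (13,9,has); (17,1,has); (17,14,has); (17,16,has); (18,7,has); (18,14,has); (18,15,has); (19,9,has); (19,15,has); (19,16,has); (20,14,has); (20,15,has); (20,16,has); (24,2,has); (24,21,has); (24,23,has); (25,7,has); (25,21,has); (25,22,has); (26,8,has); (26,22,has); (26,23,has); (27,21,has); (27,22,has); (27,23,has)
final:
nodes: 0:pt, 1:pt, 2:pt, 3:pt, 6:F, 7:pt, 8:pt, 9:pt, 12:F, 13:F, 14:pt, 15:pt, 16:pt, 17:F, 18:F, 19:F, 20:F, 21:pt, 22:pt, 23:pt, 24:F, 25:F, 26:F, 27:F
edges: (6,0,has); (6,0,hask); (6,1,has); (6,3,has); (12,3,has); (12,8,has); (12,9,has); (13,7,has); (13,8,has); (13,9,has); (17,1,has); (17,14,has); (17,16,has); (18,7,has); (18,14,has); (18,15,has); (19,9,has); (19,15,has); (19,16,has); (20,14,has); (20,15,has); (20,16,has); (24,2,has); (24,21,has); (24,23,has); (25,7,has); (25,21,has); (25,22,has); (26,8,has); (26,22,has); (26,23,has); (27,21,has); (27,22,has); (27,23,has)


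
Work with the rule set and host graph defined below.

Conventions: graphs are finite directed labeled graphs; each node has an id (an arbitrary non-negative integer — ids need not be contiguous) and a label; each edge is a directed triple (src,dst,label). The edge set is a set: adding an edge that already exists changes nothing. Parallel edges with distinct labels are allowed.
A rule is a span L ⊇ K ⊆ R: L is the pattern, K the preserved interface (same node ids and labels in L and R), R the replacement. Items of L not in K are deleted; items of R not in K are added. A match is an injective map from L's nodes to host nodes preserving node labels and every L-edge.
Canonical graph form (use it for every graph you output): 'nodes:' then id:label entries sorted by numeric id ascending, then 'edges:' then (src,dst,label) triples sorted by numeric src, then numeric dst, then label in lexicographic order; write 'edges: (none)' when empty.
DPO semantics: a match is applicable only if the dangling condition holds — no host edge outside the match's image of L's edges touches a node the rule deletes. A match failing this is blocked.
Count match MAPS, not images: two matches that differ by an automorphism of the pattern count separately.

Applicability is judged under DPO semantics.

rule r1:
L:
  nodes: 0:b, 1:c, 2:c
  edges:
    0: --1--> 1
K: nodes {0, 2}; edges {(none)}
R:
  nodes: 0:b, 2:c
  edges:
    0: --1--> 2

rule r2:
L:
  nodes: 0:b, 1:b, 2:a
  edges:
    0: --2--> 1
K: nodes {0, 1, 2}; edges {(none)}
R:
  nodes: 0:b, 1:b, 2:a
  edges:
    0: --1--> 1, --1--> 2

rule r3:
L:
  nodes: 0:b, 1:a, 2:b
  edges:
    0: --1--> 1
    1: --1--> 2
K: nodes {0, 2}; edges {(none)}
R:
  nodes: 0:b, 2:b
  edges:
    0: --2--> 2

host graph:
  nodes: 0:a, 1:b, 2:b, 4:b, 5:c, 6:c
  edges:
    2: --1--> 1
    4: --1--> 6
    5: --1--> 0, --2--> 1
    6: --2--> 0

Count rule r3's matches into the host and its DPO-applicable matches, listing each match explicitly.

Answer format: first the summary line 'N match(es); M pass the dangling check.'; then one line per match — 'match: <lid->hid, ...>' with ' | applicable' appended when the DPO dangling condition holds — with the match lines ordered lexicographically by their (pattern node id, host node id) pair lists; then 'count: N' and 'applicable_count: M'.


0 match(es); 0 pass the dangling check.
count: 0
applicable_count: 0


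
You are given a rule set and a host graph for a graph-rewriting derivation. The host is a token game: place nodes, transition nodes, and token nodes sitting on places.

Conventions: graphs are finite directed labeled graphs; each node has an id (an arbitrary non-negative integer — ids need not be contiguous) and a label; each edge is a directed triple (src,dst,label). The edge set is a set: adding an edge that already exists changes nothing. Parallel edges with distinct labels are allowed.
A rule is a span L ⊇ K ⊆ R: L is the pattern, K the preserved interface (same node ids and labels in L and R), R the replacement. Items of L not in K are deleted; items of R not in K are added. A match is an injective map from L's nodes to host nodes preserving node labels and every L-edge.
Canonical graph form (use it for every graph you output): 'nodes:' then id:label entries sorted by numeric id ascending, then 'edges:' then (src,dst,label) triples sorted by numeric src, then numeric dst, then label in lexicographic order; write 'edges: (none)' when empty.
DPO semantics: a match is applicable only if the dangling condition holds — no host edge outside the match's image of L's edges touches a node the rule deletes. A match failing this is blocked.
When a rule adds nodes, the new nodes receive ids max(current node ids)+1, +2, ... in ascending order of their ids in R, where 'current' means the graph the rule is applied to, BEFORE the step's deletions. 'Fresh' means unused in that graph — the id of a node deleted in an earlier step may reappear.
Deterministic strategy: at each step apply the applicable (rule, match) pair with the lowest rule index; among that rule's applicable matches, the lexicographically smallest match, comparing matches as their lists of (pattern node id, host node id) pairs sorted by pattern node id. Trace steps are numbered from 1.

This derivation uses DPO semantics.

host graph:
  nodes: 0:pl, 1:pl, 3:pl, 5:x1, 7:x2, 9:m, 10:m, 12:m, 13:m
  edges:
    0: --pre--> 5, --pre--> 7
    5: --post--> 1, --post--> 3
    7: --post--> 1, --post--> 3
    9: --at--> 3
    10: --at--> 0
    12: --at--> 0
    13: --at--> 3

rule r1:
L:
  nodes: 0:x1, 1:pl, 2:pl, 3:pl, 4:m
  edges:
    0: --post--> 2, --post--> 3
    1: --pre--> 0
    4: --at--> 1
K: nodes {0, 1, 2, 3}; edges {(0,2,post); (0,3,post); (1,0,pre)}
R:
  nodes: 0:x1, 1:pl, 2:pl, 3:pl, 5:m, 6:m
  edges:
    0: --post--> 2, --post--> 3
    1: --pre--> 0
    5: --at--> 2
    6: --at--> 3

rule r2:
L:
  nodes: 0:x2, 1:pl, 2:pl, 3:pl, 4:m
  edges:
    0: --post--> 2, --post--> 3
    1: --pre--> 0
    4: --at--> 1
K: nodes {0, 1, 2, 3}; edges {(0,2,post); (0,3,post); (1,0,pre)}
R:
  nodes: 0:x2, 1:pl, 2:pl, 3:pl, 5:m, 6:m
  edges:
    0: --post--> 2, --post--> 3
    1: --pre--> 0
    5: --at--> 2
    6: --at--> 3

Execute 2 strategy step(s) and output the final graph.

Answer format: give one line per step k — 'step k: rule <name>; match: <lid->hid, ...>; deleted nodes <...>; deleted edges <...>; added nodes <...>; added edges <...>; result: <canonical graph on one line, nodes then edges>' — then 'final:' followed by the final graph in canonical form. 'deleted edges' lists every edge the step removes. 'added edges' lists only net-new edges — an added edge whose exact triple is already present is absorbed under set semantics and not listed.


step 1: rule r1; match: 0->5, 1->0, 2->1, 3->3, 4->10; deleted nodes 10; deleted edges (10,0,at); added nodes 14, 15; added edges (14,1,at); (15,3,at); result: nodes: 0:pl, 1:pl, 3:pl, 5:x1, 7:x2, 9:m, 12:m, 13:m, 14:m, 15:m edges: (0,5,pre); (0,7,pre); (5,1,post); (5,3,post); (7,1,post); (7,3,post); (9,3,at); (12,0,at); (13,3,at); (14,1,at); (15,3,at)
step 2: rule r1; match: 0->5, 1->0, 2->1, 3->3, 4->12; deleted nodes 12; deleted edges (12,0,at); added nodes 16, 17; added edges (16,1,at); (17,3,at); result: nodes: 0:pl, 1:pl, 3:pl, 5:x1, 7:x2, 9:m, 13:m, 14:m, 15:m, 16:m, 17:m edges: (0,5,pre); (0,7,pre); (5,1,post); (5,3,post); (7,1,post); (7,3,post); (9,3,at); (13,3,at); (14,1,at); (15,3,at); (16,1,at); (17,3,at)
final:
nodes: 0:pl, 1:pl, 3:pl, 5:x1, 7:x2, 9:m, 13:m, 14:m, 15:m, 16:m, 17:m
edges: (0,5,pre); (0,7,pre); (5,1,post); (5,3,post); (7,1,post); (7,3,post); (9,3,at); (13,3,at); (14,1,at); (15,3,at); (16,1,at); (17,3,at)


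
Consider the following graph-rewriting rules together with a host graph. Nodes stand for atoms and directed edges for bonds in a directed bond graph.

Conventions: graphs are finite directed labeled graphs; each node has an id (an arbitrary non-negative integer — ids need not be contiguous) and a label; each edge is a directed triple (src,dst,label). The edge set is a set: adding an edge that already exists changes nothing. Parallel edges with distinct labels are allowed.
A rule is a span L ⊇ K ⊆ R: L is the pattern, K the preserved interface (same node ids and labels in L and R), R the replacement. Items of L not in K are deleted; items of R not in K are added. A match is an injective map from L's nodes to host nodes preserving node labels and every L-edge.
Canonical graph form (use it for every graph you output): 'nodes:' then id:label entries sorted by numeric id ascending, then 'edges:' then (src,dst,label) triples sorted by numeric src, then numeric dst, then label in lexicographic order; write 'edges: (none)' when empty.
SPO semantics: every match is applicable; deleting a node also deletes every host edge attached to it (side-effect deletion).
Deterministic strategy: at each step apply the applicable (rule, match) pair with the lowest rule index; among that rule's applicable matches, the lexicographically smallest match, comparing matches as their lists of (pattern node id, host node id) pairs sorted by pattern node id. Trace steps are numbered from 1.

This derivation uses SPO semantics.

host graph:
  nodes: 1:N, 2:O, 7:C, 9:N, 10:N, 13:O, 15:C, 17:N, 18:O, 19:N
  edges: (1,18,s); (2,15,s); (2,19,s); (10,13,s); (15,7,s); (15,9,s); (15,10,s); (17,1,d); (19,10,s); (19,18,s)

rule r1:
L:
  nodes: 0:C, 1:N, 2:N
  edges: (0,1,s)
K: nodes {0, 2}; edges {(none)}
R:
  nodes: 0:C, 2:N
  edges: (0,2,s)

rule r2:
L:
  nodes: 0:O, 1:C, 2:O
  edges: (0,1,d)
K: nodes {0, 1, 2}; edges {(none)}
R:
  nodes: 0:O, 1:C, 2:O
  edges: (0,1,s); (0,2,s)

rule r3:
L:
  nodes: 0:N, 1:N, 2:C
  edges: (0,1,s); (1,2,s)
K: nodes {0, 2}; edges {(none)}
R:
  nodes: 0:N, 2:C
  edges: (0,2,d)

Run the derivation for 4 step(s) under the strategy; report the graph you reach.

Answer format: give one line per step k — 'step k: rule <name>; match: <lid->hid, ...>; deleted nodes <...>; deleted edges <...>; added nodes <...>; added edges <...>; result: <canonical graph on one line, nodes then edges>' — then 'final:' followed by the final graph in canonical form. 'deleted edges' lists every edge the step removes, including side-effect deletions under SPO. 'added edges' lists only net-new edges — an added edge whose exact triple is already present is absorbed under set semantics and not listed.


step 1: rule r1; match: 0->15, 1->9, 2->1; deleted nodes 9; deleted edges (15,9,s); added nodes (none); added edges (15,1,s); result: nodes: 1:N, 2:O, 7:C, 10:N, 13:O, 15:C, 17:N, 18:O, 19:N edges: (1,18,s); (2,15,s); (2,19,s); (10,13,s); (15,1,s); (15,7,s); (15,10,s); (17,1,d); (19,10,s); (19,18,s)
step 2: rule r1; match: 0->15, 1->1, 2->10; deleted nodes 1; deleted edges (1,18,s); (15,1,s); (17,1,d); added nodes (none); added edges (none); result: nodes: 2:O, 7:C, 10:N, 13:O, 15:C, 17:N, 18:O, 19:N edges: (2,15,s); (2,19,s); (10,13,s); (15,7,s); (15,10,s); (19,10,s); (19,18,s)
step 3: rule r1; match: 0->15, 1->10, 2->17; deleted nodes 10; deleted edges (10,13,s); (15,10,s); (19,10,s); added nodes (none); added edges (15,17,s); result: nodes: 2:O, 7:C, 13:O, 15:C, 17:N, 18:O, 19:N edges: (2,15,s); (2,19,s); (15,7,s); (15,17,s); (19,18,s)
step 4: rule r1; match: 0->15, 1->17, 2->19; deleted nodes 17; deleted edges (15,17,s); added nodes (none); added edges (15,19,s); result: nodes: 2:O, 7:C, 13:O, 15:C, 18:O, 19:N edges: (2,15,s); (2,19,s); (15,7,s); (15,19,s); (19,18,s)
final:
nodes: 2:O, 7:C, 13:O, 15:C, 18:O, 19:N
edges: (2,15,s); (2,19,s); (15,7,s); (15,19,s); (19,18,s)


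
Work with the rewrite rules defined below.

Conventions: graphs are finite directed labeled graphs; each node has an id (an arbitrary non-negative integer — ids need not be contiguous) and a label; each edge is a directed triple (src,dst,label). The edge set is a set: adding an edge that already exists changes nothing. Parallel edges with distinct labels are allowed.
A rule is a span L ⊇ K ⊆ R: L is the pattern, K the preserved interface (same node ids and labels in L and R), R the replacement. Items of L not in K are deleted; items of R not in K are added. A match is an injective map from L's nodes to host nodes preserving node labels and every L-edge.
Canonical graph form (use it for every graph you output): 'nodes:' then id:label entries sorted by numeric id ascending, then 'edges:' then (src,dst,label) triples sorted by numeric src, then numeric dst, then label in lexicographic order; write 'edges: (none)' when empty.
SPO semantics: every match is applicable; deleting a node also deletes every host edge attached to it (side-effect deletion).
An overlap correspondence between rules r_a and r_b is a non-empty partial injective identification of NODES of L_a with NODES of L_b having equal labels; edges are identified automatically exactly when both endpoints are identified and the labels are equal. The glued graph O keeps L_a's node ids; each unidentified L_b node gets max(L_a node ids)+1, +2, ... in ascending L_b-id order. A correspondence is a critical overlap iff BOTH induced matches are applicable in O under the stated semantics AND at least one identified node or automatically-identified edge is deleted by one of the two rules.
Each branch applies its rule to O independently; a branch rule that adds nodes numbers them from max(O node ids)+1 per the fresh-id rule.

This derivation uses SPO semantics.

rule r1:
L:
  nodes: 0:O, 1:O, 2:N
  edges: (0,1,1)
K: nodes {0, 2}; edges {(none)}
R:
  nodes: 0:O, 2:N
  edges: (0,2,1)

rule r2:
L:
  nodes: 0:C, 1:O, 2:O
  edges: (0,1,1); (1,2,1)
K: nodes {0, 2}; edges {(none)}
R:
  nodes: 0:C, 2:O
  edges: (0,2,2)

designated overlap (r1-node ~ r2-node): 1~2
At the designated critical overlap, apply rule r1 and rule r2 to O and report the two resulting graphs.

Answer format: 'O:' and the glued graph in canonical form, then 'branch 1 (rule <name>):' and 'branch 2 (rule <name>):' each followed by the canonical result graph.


O:
nodes: 0:O, 1:O, 2:N, 3:C, 4:O
edges: (0,1,1); (3,4,1); (4,1,1)
branch 1 (rule r1):
nodes: 0:O, 2:N, 3:C, 4:O
edges: (0,2,1); (3,4,1)
branch 2 (rule r2):
nodes: 0:O, 1:O, 2:N, 3:C
edges: (0,1,1); (3,1,2)
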